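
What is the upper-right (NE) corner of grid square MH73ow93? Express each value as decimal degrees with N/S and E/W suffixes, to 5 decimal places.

16.06667° S, 75.25000° E

Field M=12, H=7: +12·20° lon, +7·10° lat → SW at lon 60°, lat -20°.
Square 7, 3: +7·2° lon, +3·1° lat → SW at lon 74°, lat -17°.
Subsquare o=14, w=22: +14·0.0833333° lon, +22·0.0416667° lat → SW at lon 75.1667°, lat -16.0833°.
Extended square 9, 3: +9·0.00833333° lon, +3·0.00416667° lat → SW at lon 75.2417°, lat -16.0708°.
Cell spans 0.00833333° lon × 0.00416667° lat. NE corner is SW corner plus one full cell.
latitude 16.06667° S, longitude 75.25000° E.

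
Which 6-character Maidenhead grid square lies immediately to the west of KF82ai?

KF72xi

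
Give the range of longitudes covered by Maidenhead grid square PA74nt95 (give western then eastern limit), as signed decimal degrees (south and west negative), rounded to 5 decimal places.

Field P=15, A=0: +15·20° lon, +0·10° lat → SW at lon 120°, lat -90°.
Square 7, 4: +7·2° lon, +4·1° lat → SW at lon 134°, lat -86°.
Subsquare n=13, t=19: +13·0.0833333° lon, +19·0.0416667° lat → SW at lon 135.083°, lat -85.2083°.
Extended square 9, 5: +9·0.00833333° lon, +5·0.00416667° lat → SW at lon 135.158°, lat -85.1875°.
Cell spans 0.00833333° lon × 0.00416667° lat.
west 135.15833, east 135.16667.

135.15833, 135.16667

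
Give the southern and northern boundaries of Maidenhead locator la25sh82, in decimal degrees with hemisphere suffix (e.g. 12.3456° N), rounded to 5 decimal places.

84.70000° S, 84.69583° S

Field L=11, A=0: +11·20° lon, +0·10° lat → SW at lon 40°, lat -90°.
Square 2, 5: +2·2° lon, +5·1° lat → SW at lon 44°, lat -85°.
Subsquare s=18, h=7: +18·0.0833333° lon, +7·0.0416667° lat → SW at lon 45.5°, lat -84.7083°.
Extended square 8, 2: +8·0.00833333° lon, +2·0.00416667° lat → SW at lon 45.5667°, lat -84.7°.
Cell spans 0.00833333° lon × 0.00416667° lat.
south 84.70000° S, north 84.69583° S.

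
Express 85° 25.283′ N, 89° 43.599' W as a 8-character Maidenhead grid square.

ER55dk21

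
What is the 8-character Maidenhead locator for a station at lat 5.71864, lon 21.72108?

KJ05ur62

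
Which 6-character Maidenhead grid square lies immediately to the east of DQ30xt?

Longitude subsquare x = 23; +1 → 24, wraps to 0 = a, carry into square.
Longitude square 3; +1 → 4.
The latitude characters are unchanged.

DQ40at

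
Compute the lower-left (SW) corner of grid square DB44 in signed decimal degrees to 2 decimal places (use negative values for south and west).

Field D=3, B=1: +3·20° lon, +1·10° lat → SW at lon -120°, lat -80°.
Square 4, 4: +4·2° lon, +4·1° lat → SW at lon -112°, lat -76°.
latitude -76.00, longitude -112.00.

-76.00, -112.00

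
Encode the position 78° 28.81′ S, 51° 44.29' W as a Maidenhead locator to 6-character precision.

GB41dm

Shift to the Maidenhead origin (180°W, 90°S): lon 128.2618, lat 11.5198.
Field: 128.2618/20 → 6 → G, 11.5198/10 → 1 → B; chars GB.
Square: 8.2618/2 → 4, 1.5198/1 → 1; chars 41.
Subsquare: 0.2618/0.0833333 → 3 → d, 0.5198/0.0416667 → 12 → m; chars dm.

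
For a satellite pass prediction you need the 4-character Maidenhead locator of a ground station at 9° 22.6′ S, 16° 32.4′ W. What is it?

Shift to the Maidenhead origin (180°W, 90°S): lon 163.46, lat 80.62.
Field: 163.46/20 → 8 → I, 80.62/10 → 8 → I; chars II.
Square: 3.46/2 → 1, 0.62/1 → 0; chars 10.

II10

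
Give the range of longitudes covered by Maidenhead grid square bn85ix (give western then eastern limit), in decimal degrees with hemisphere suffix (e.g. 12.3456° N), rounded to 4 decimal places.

Field B=1, N=13: +1·20° lon, +13·10° lat → SW at lon -160°, lat 40°.
Square 8, 5: +8·2° lon, +5·1° lat → SW at lon -144°, lat 45°.
Subsquare i=8, x=23: +8·0.0833333° lon, +23·0.0416667° lat → SW at lon -143.333°, lat 45.9583°.
Cell spans 0.0833333° lon × 0.0416667° lat.
west 143.3333° W, east 143.2500° W.

143.3333° W, 143.2500° W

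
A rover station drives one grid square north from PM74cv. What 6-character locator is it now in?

Latitude subsquare v = 21; +1 → 22 = w.
The longitude characters are unchanged.

PM74cw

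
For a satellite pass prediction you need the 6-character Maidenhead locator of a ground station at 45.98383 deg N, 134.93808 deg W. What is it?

CN25mx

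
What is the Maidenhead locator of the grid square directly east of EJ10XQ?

EJ20aq

Longitude subsquare x = 23; +1 → 24, wraps to 0 = a, carry into square.
Longitude square 1; +1 → 2.
The latitude characters are unchanged.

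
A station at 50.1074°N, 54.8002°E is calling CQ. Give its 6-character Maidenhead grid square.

Add 180° to longitude and 90° to latitude: 234.8002, 140.1074.
Field: lon ⌊234.8002/20⌋ = 11 → L; lat ⌊140.1074/10⌋ = 14 → O.
Square: lon ⌊14.8002/2⌋ = 7; lat ⌊0.1074/1⌋ = 0.
Subsquare: lon ⌊0.8002/0.0833333⌋ = 9 → j; lat ⌊0.1074/0.0416667⌋ = 2 → c.

LO70jc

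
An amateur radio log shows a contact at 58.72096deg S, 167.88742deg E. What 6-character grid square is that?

Add 180° to longitude and 90° to latitude: 347.8874, 31.2790.
Field: 347.8874/20 → 17 → R, 31.2790/10 → 3 → D; chars RD.
Square: 7.8874/2 → 3, 1.2790/1 → 1; chars 31.
Subsquare: 1.8874/0.0833333 → 22 → w, 0.2790/0.0416667 → 6 → g; chars wg.

RD31wg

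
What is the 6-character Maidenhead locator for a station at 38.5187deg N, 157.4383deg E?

Shift to the Maidenhead origin (180°W, 90°S): lon 337.4383, lat 128.5187.
Field: 337.4383/20 → 16 → Q, 128.5187/10 → 12 → M; chars QM.
Square: 17.4383/2 → 8, 8.5187/1 → 8; chars 88.
Subsquare: 1.4383/0.0833333 → 17 → r, 0.5187/0.0416667 → 12 → m; chars rm.

QM88rm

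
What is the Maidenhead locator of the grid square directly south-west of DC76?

DC65

Longitude square 7; −1 → 6.
Latitude square 6; −1 → 5.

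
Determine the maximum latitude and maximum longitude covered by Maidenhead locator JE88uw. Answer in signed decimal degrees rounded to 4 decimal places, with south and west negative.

Field J=9, E=4: +9·20° lon, +4·10° lat → SW at lon 0°, lat -50°.
Square 8, 8: +8·2° lon, +8·1° lat → SW at lon 16°, lat -42°.
Subsquare u=20, w=22: +20·0.0833333° lon, +22·0.0416667° lat → SW at lon 17.6667°, lat -41.0833°.
Cell spans 0.0833333° lon × 0.0416667° lat. NE corner is SW corner plus one full cell.
latitude -41.0417, longitude 17.7500.

-41.0417, 17.7500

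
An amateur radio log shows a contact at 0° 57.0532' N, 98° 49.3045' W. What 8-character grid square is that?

Offset from 180°W / 90°S: lon 81.17826°, lat 90.95089°.
Field: lon ⌊81.17826/20⌋ = 4 → E; lat ⌊90.95089/10⌋ = 9 → J.
Square: lon ⌊1.17826/2⌋ = 0; lat ⌊0.95089/1⌋ = 0.
Subsquare: lon ⌊1.17826/0.0833333⌋ = 14 → o; lat ⌊0.95089/0.0416667⌋ = 22 → w.
Extended square: lon ⌊0.01159/0.00833333⌋ = 1; lat ⌊0.03422/0.00416667⌋ = 8.

EJ00ow18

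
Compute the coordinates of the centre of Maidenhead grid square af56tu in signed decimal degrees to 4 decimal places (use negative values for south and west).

Field A=0, F=5: +0·20° lon, +5·10° lat → SW at lon -180°, lat -40°.
Square 5, 6: +5·2° lon, +6·1° lat → SW at lon -170°, lat -34°.
Subsquare t=19, u=20: +19·0.0833333° lon, +20·0.0416667° lat → SW at lon -168.417°, lat -33.1667°.
Cell spans 0.0833333° lon × 0.0416667° lat. Centre is SW corner plus half of each.
latitude -33.1458, longitude -168.3750.

-33.1458, -168.3750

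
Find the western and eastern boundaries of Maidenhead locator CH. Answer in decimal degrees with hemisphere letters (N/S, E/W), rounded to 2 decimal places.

Field C=2, H=7: +2·20° lon, +7·10° lat → SW at lon -140°, lat -20°.
Cell spans 20° lon × 10° lat.
west 140.00° W, east 120.00° W.

140.00° W, 120.00° W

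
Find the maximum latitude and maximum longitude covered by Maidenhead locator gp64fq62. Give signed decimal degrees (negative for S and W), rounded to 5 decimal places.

64.67917, -47.52500

Field G=6, P=15: +6·20° lon, +15·10° lat → SW at lon -60°, lat 60°.
Square 6, 4: +6·2° lon, +4·1° lat → SW at lon -48°, lat 64°.
Subsquare f=5, q=16: +5·0.0833333° lon, +16·0.0416667° lat → SW at lon -47.5833°, lat 64.6667°.
Extended square 6, 2: +6·0.00833333° lon, +2·0.00416667° lat → SW at lon -47.5333°, lat 64.675°.
Cell spans 0.00833333° lon × 0.00416667° lat. NE corner is SW corner plus one full cell.
latitude 64.67917, longitude -47.52500.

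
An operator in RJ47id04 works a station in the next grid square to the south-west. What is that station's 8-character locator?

Longitude extended square 0; −1 → -1, wraps to 9, carry into subsquare.
Longitude subsquare i = 8; −1 → 7 = h.
Latitude extended square 4; −1 → 3.

RJ47hd93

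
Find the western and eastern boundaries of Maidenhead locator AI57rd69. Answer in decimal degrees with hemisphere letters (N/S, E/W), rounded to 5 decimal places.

Field A=0, I=8: +0·20° lon, +8·10° lat → SW at lon -180°, lat -10°.
Square 5, 7: +5·2° lon, +7·1° lat → SW at lon -170°, lat -3°.
Subsquare r=17, d=3: +17·0.0833333° lon, +3·0.0416667° lat → SW at lon -168.583°, lat -2.875°.
Extended square 6, 9: +6·0.00833333° lon, +9·0.00416667° lat → SW at lon -168.533°, lat -2.8375°.
Cell spans 0.00833333° lon × 0.00416667° lat.
west 168.53333° W, east 168.52500° W.

168.53333° W, 168.52500° W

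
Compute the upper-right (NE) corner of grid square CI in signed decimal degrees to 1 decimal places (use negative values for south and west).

0.0, -120.0

Field C=2, I=8: +2·20° lon, +8·10° lat → SW at lon -140°, lat -10°.
Cell spans 20° lon × 10° lat. NE corner is SW corner plus one full cell.
latitude 0.0, longitude -120.0.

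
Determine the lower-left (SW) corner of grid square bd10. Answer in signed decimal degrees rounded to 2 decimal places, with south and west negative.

-60.00, -158.00

Field B=1, D=3: +1·20° lon, +3·10° lat → SW at lon -160°, lat -60°.
Square 1, 0: +1·2° lon, +0·1° lat → SW at lon -158°, lat -60°.
latitude -60.00, longitude -158.00.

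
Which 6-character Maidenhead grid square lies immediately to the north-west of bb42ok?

BB42nl

Longitude subsquare o = 14; −1 → 13 = n.
Latitude subsquare k = 10; +1 → 11 = l.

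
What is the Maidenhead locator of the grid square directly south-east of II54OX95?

II54px04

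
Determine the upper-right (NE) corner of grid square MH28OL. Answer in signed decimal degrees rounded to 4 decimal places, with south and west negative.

-11.5000, 65.2500

Field M=12, H=7: +12·20° lon, +7·10° lat → SW at lon 60°, lat -20°.
Square 2, 8: +2·2° lon, +8·1° lat → SW at lon 64°, lat -12°.
Subsquare o=14, l=11: +14·0.0833333° lon, +11·0.0416667° lat → SW at lon 65.1667°, lat -11.5417°.
Cell spans 0.0833333° lon × 0.0416667° lat. NE corner is SW corner plus one full cell.
latitude -11.5000, longitude 65.2500.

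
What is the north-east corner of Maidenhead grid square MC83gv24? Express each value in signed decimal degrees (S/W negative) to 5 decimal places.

Field M=12, C=2: +12·20° lon, +2·10° lat → SW at lon 60°, lat -70°.
Square 8, 3: +8·2° lon, +3·1° lat → SW at lon 76°, lat -67°.
Subsquare g=6, v=21: +6·0.0833333° lon, +21·0.0416667° lat → SW at lon 76.5°, lat -66.125°.
Extended square 2, 4: +2·0.00833333° lon, +4·0.00416667° lat → SW at lon 76.5167°, lat -66.1083°.
Cell spans 0.00833333° lon × 0.00416667° lat. NE corner is SW corner plus one full cell.
latitude -66.10417, longitude 76.52500.

-66.10417, 76.52500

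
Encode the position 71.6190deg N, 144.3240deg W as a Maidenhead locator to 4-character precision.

BQ71

Offset from 180°W / 90°S: lon 35.68°, lat 161.62°.
Field: lon ⌊35.68/20⌋ = 1 → B; lat ⌊161.62/10⌋ = 16 → Q.
Square: lon ⌊15.68/2⌋ = 7; lat ⌊1.62/1⌋ = 1.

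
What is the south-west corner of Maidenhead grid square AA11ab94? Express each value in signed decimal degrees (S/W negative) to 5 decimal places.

Field A=0, A=0: +0·20° lon, +0·10° lat → SW at lon -180°, lat -90°.
Square 1, 1: +1·2° lon, +1·1° lat → SW at lon -178°, lat -89°.
Subsquare a=0, b=1: +0·0.0833333° lon, +1·0.0416667° lat → SW at lon -178°, lat -88.9583°.
Extended square 9, 4: +9·0.00833333° lon, +4·0.00416667° lat → SW at lon -177.925°, lat -88.9417°.
latitude -88.94167, longitude -177.92500.

-88.94167, -177.92500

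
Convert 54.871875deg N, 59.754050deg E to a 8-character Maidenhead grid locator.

Offset from 180°W / 90°S: lon 239.75405°, lat 144.87187°.
Field: 239.75405/20 → 11 → L, 144.87187/10 → 14 → O; chars LO.
Square: 19.75405/2 → 9, 4.87187/1 → 4; chars 94.
Subsquare: 1.75405/0.0833333 → 21 → v, 0.87187/0.0416667 → 20 → u; chars vu.
Extended square: 0.00405/0.00833333 → 0, 0.03854/0.00416667 → 9; chars 09.

LO94vu09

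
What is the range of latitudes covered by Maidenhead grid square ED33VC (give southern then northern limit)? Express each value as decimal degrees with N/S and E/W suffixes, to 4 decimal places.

Field E=4, D=3: +4·20° lon, +3·10° lat → SW at lon -100°, lat -60°.
Square 3, 3: +3·2° lon, +3·1° lat → SW at lon -94°, lat -57°.
Subsquare v=21, c=2: +21·0.0833333° lon, +2·0.0416667° lat → SW at lon -92.25°, lat -56.9167°.
Cell spans 0.0833333° lon × 0.0416667° lat.
south 56.9167° S, north 56.8750° S.

56.9167° S, 56.8750° S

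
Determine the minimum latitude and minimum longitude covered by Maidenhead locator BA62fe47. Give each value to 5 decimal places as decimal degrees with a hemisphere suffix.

87.80417° S, 147.55000° W

Field B=1, A=0: +1·20° lon, +0·10° lat → SW at lon -160°, lat -90°.
Square 6, 2: +6·2° lon, +2·1° lat → SW at lon -148°, lat -88°.
Subsquare f=5, e=4: +5·0.0833333° lon, +4·0.0416667° lat → SW at lon -147.583°, lat -87.8333°.
Extended square 4, 7: +4·0.00833333° lon, +7·0.00416667° lat → SW at lon -147.55°, lat -87.8042°.
latitude 87.80417° S, longitude 147.55000° W.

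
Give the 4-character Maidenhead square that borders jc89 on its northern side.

Latitude square 9; +1 → 10, wraps to 0, carry into field.
Latitude field C = 2; +1 → 3 = D.
The longitude characters are unchanged.

JD80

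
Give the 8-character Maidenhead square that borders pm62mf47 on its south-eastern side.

PM62mf56

Longitude extended square 4; +1 → 5.
Latitude extended square 7; −1 → 6.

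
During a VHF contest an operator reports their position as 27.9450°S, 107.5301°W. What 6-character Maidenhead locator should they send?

Shift to the Maidenhead origin (180°W, 90°S): lon 72.4699, lat 62.0550.
Field: lon ⌊72.4699/20⌋ = 3 → D; lat ⌊62.0550/10⌋ = 6 → G.
Square: lon ⌊12.4699/2⌋ = 6; lat ⌊2.0550/1⌋ = 2.
Subsquare: lon ⌊0.4699/0.0833333⌋ = 5 → f; lat ⌊0.0550/0.0416667⌋ = 1 → b.

DG62fb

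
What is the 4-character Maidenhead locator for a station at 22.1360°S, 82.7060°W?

Offset from 180°W / 90°S: lon 97.29°, lat 67.86°.
Field: 97.29/20 → 4 → E, 67.86/10 → 6 → G; chars EG.
Square: 17.29/2 → 8, 7.86/1 → 7; chars 87.

EG87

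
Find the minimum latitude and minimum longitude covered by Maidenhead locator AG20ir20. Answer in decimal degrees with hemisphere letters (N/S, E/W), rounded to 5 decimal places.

29.29167° S, 175.31667° W

Field A=0, G=6: +0·20° lon, +6·10° lat → SW at lon -180°, lat -30°.
Square 2, 0: +2·2° lon, +0·1° lat → SW at lon -176°, lat -30°.
Subsquare i=8, r=17: +8·0.0833333° lon, +17·0.0416667° lat → SW at lon -175.333°, lat -29.2917°.
Extended square 2, 0: +2·0.00833333° lon, +0·0.00416667° lat → SW at lon -175.317°, lat -29.2917°.
latitude 29.29167° S, longitude 175.31667° W.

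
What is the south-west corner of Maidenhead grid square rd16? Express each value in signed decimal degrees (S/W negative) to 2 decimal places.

-54.00, 162.00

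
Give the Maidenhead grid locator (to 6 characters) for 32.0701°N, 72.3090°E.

MM62db

Shift to the Maidenhead origin (180°W, 90°S): lon 252.3090, lat 122.0701.
Field: lon ⌊252.3090/20⌋ = 12 → M; lat ⌊122.0701/10⌋ = 12 → M.
Square: lon ⌊12.3090/2⌋ = 6; lat ⌊2.0701/1⌋ = 2.
Subsquare: lon ⌊0.3090/0.0833333⌋ = 3 → d; lat ⌊0.0701/0.0416667⌋ = 1 → b.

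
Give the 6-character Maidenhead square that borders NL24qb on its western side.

NL24pb

Longitude subsquare q = 16; −1 → 15 = p.
The latitude characters are unchanged.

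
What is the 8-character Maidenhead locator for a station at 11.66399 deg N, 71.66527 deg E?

Offset from 180°W / 90°S: lon 251.66527°, lat 101.66399°.
Field (20°×10°, letters A–R): 251.66527/20 → 12 → M, 101.66399/10 → 10 → K; chars MK.
Square (2°×1°, digits 0–9): 11.66527/2 → 5, 1.66399/1 → 1; chars 51.
Subsquare (5′×2.5′, letters a–x): 1.66527/0.0833333 → 19 → t, 0.66399/0.0416667 → 15 → p; chars tp.
Extended square (30″×15″, digits 0–9): 0.08194/0.00833333 → 9, 0.03899/0.00416667 → 9; chars 99.

MK51tp99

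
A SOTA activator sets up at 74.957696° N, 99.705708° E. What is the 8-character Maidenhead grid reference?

NQ94uw49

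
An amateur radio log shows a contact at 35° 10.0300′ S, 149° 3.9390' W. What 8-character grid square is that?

Shift to the Maidenhead origin (180°W, 90°S): lon 30.93435, lat 54.83283.
Field: 30.93435/20 → 1 → B, 54.83283/10 → 5 → F; chars BF.
Square: 10.93435/2 → 5, 4.83283/1 → 4; chars 54.
Subsquare: 0.93435/0.0833333 → 11 → l, 0.83283/0.0416667 → 19 → t; chars lt.
Extended square: 0.01768/0.00833333 → 2, 0.04117/0.00416667 → 9; chars 29.

BF54lt29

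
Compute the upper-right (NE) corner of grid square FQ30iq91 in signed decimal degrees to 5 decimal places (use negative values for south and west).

Field F=5, Q=16: +5·20° lon, +16·10° lat → SW at lon -80°, lat 70°.
Square 3, 0: +3·2° lon, +0·1° lat → SW at lon -74°, lat 70°.
Subsquare i=8, q=16: +8·0.0833333° lon, +16·0.0416667° lat → SW at lon -73.3333°, lat 70.6667°.
Extended square 9, 1: +9·0.00833333° lon, +1·0.00416667° lat → SW at lon -73.2583°, lat 70.6708°.
Cell spans 0.00833333° lon × 0.00416667° lat. NE corner is SW corner plus one full cell.
latitude 70.67500, longitude -73.25000.

70.67500, -73.25000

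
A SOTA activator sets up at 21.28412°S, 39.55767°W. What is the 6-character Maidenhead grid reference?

Offset from 180°W / 90°S: lon 140.4423°, lat 68.7159°.
Field: 140.4423/20 → 7 → H, 68.7159/10 → 6 → G; chars HG.
Square: 0.4423/2 → 0, 8.7159/1 → 8; chars 08.
Subsquare: 0.4423/0.0833333 → 5 → f, 0.7159/0.0416667 → 17 → r; chars fr.

HG08fr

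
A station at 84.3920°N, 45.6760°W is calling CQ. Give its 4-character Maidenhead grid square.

Offset from 180°W / 90°S: lon 134.32°, lat 174.39°.
Field (20°×10°, letters A–R): 134.32/20 → 6 → G, 174.39/10 → 17 → R; chars GR.
Square (2°×1°, digits 0–9): 14.32/2 → 7, 4.39/1 → 4; chars 74.

GR74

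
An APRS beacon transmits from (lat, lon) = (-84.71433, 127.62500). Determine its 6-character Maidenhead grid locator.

Offset from 180°W / 90°S: lon 307.6250°, lat 5.2857°.
Field: lon ⌊307.6250/20⌋ = 15 → P; lat ⌊5.2857/10⌋ = 0 → A.
Square: lon ⌊7.6250/2⌋ = 3; lat ⌊5.2857/1⌋ = 5.
Subsquare: lon ⌊1.6250/0.0833333⌋ = 19 → t; lat ⌊0.2857/0.0416667⌋ = 6 → g.

PA35tg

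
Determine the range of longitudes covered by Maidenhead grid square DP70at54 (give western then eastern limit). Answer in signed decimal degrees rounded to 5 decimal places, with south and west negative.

-105.95833, -105.95000

Field D=3, P=15: +3·20° lon, +15·10° lat → SW at lon -120°, lat 60°.
Square 7, 0: +7·2° lon, +0·1° lat → SW at lon -106°, lat 60°.
Subsquare a=0, t=19: +0·0.0833333° lon, +19·0.0416667° lat → SW at lon -106°, lat 60.7917°.
Extended square 5, 4: +5·0.00833333° lon, +4·0.00416667° lat → SW at lon -105.958°, lat 60.8083°.
Cell spans 0.00833333° lon × 0.00416667° lat.
west -105.95833, east -105.95000.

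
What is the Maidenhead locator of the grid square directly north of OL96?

OL97

Latitude square 6; +1 → 7.
The longitude characters are unchanged.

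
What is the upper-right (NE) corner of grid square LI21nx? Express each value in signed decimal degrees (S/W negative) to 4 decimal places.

-8.0000, 45.1667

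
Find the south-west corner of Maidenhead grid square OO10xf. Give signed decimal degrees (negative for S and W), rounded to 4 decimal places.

Field O=14, O=14: +14·20° lon, +14·10° lat → SW at lon 100°, lat 50°.
Square 1, 0: +1·2° lon, +0·1° lat → SW at lon 102°, lat 50°.
Subsquare x=23, f=5: +23·0.0833333° lon, +5·0.0416667° lat → SW at lon 103.917°, lat 50.2083°.
latitude 50.2083, longitude 103.9167.

50.2083, 103.9167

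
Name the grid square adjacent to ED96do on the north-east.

Longitude subsquare d = 3; +1 → 4 = e.
Latitude subsquare o = 14; +1 → 15 = p.

ED96ep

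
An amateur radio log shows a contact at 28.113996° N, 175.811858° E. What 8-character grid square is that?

Offset from 180°W / 90°S: lon 355.81186°, lat 118.11400°.
Field (20°×10°, letters A–R): 355.81186/20 → 17 → R, 118.11400/10 → 11 → L; chars RL.
Square (2°×1°, digits 0–9): 15.81186/2 → 7, 8.11400/1 → 8; chars 78.
Subsquare (5′×2.5′, letters a–x): 1.81186/0.0833333 → 21 → v, 0.11400/0.0416667 → 2 → c; chars vc.
Extended square (30″×15″, digits 0–9): 0.06186/0.00833333 → 7, 0.03066/0.00416667 → 7; chars 77.

RL78vc77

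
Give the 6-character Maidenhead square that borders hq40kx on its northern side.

HQ41ka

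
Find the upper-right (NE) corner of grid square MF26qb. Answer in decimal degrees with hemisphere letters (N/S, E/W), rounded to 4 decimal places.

33.9167° S, 65.4167° E

Field M=12, F=5: +12·20° lon, +5·10° lat → SW at lon 60°, lat -40°.
Square 2, 6: +2·2° lon, +6·1° lat → SW at lon 64°, lat -34°.
Subsquare q=16, b=1: +16·0.0833333° lon, +1·0.0416667° lat → SW at lon 65.3333°, lat -33.9583°.
Cell spans 0.0833333° lon × 0.0416667° lat. NE corner is SW corner plus one full cell.
latitude 33.9167° S, longitude 65.4167° E.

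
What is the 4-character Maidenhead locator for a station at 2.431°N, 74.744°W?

Shift to the Maidenhead origin (180°W, 90°S): lon 105.26, lat 92.43.
Field: 105.26/20 → 5 → F, 92.43/10 → 9 → J; chars FJ.
Square: 5.26/2 → 2, 2.43/1 → 2; chars 22.

FJ22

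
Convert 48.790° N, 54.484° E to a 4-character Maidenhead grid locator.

LN78

Offset from 180°W / 90°S: lon 234.48°, lat 138.79°.
Field: lon ⌊234.48/20⌋ = 11 → L; lat ⌊138.79/10⌋ = 13 → N.
Square: lon ⌊14.48/2⌋ = 7; lat ⌊8.79/1⌋ = 8.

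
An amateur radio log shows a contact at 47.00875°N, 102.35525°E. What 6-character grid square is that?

ON17ea

Offset from 180°W / 90°S: lon 282.3553°, lat 137.0087°.
Field: lon ⌊282.3553/20⌋ = 14 → O; lat ⌊137.0087/10⌋ = 13 → N.
Square: lon ⌊2.3553/2⌋ = 1; lat ⌊7.0087/1⌋ = 7.
Subsquare: lon ⌊0.3553/0.0833333⌋ = 4 → e; lat ⌊0.0087/0.0416667⌋ = 0 → a.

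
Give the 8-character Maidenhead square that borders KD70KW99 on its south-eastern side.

KD70lw08

Longitude extended square 9; +1 → 10, wraps to 0, carry into subsquare.
Longitude subsquare k = 10; +1 → 11 = l.
Latitude extended square 9; −1 → 8.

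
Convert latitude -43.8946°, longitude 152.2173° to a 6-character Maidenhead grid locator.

Offset from 180°W / 90°S: lon 332.2173°, lat 46.1054°.
Field: lon ⌊332.2173/20⌋ = 16 → Q; lat ⌊46.1054/10⌋ = 4 → E.
Square: lon ⌊12.2173/2⌋ = 6; lat ⌊6.1054/1⌋ = 6.
Subsquare: lon ⌊0.2173/0.0833333⌋ = 2 → c; lat ⌊0.1054/0.0416667⌋ = 2 → c.

QE66cc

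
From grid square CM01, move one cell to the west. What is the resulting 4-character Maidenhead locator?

Longitude square 0; −1 → -1, wraps to 9, carry into field.
Longitude field C = 2; −1 → 1 = B.
The latitude characters are unchanged.

BM91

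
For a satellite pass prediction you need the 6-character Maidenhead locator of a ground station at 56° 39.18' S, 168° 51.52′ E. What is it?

Offset from 180°W / 90°S: lon 348.8587°, lat 33.3470°.
Field (20°×10°, letters A–R): 348.8587/20 → 17 → R, 33.3470/10 → 3 → D; chars RD.
Square (2°×1°, digits 0–9): 8.8587/2 → 4, 3.3470/1 → 3; chars 43.
Subsquare (5′×2.5′, letters a–x): 0.8587/0.0833333 → 10 → k, 0.3470/0.0416667 → 8 → i; chars ki.

RD43ki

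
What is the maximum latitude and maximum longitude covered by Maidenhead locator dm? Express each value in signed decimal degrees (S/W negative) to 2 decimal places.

40.00, -100.00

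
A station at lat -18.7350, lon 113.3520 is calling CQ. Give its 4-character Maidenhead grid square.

OH61

Add 180° to longitude and 90° to latitude: 293.35, 71.27.
Field (20°×10°, letters A–R): 293.35/20 → 14 → O, 71.27/10 → 7 → H; chars OH.
Square (2°×1°, digits 0–9): 13.35/2 → 6, 1.27/1 → 1; chars 61.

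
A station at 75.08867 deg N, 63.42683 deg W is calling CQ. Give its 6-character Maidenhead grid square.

Add 180° to longitude and 90° to latitude: 116.5732, 165.0887.
Field: lon ⌊116.5732/20⌋ = 5 → F; lat ⌊165.0887/10⌋ = 16 → Q.
Square: lon ⌊16.5732/2⌋ = 8; lat ⌊5.0887/1⌋ = 5.
Subsquare: lon ⌊0.5732/0.0833333⌋ = 6 → g; lat ⌊0.0887/0.0416667⌋ = 2 → c.

FQ85gc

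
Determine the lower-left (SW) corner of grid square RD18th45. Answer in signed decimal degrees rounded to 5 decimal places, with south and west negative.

-51.68750, 163.61667

Field R=17, D=3: +17·20° lon, +3·10° lat → SW at lon 160°, lat -60°.
Square 1, 8: +1·2° lon, +8·1° lat → SW at lon 162°, lat -52°.
Subsquare t=19, h=7: +19·0.0833333° lon, +7·0.0416667° lat → SW at lon 163.583°, lat -51.7083°.
Extended square 4, 5: +4·0.00833333° lon, +5·0.00416667° lat → SW at lon 163.617°, lat -51.6875°.
latitude -51.68750, longitude 163.61667.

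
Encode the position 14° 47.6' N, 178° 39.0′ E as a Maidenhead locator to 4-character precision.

Add 180° to longitude and 90° to latitude: 358.65, 104.79.
Field (20°×10°, letters A–R): lon ⌊358.65/20⌋ = 17 → R; lat ⌊104.79/10⌋ = 10 → K.
Square (2°×1°, digits 0–9): lon ⌊18.65/2⌋ = 9; lat ⌊4.79/1⌋ = 4.

RK94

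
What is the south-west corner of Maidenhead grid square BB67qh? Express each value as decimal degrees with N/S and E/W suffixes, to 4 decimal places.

72.7083° S, 146.6667° W

Field B=1, B=1: +1·20° lon, +1·10° lat → SW at lon -160°, lat -80°.
Square 6, 7: +6·2° lon, +7·1° lat → SW at lon -148°, lat -73°.
Subsquare q=16, h=7: +16·0.0833333° lon, +7·0.0416667° lat → SW at lon -146.667°, lat -72.7083°.
latitude 72.7083° S, longitude 146.6667° W.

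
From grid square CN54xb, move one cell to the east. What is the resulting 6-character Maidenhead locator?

CN64ab

Longitude subsquare x = 23; +1 → 24, wraps to 0 = a, carry into square.
Longitude square 5; +1 → 6.
The latitude characters are unchanged.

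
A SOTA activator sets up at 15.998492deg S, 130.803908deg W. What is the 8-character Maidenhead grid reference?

CH44oa30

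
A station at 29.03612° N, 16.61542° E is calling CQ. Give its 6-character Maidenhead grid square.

JL89ha

Add 180° to longitude and 90° to latitude: 196.6154, 119.0361.
Field: 196.6154/20 → 9 → J, 119.0361/10 → 11 → L; chars JL.
Square: 16.6154/2 → 8, 9.0361/1 → 9; chars 89.
Subsquare: 0.6154/0.0833333 → 7 → h, 0.0361/0.0416667 → 0 → a; chars ha.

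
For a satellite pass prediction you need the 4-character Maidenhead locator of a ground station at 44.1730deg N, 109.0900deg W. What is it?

DN54

Offset from 180°W / 90°S: lon 70.91°, lat 134.17°.
Field: 70.91/20 → 3 → D, 134.17/10 → 13 → N; chars DN.
Square: 10.91/2 → 5, 4.17/1 → 4; chars 54.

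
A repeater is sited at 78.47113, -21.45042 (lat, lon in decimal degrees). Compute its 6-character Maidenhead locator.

Offset from 180°W / 90°S: lon 158.5496°, lat 168.4711°.
Field: lon ⌊158.5496/20⌋ = 7 → H; lat ⌊168.4711/10⌋ = 16 → Q.
Square: lon ⌊18.5496/2⌋ = 9; lat ⌊8.4711/1⌋ = 8.
Subsquare: lon ⌊0.5496/0.0833333⌋ = 6 → g; lat ⌊0.4711/0.0416667⌋ = 11 → l.

HQ98gl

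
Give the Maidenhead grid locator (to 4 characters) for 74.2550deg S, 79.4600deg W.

FB05

Shift to the Maidenhead origin (180°W, 90°S): lon 100.54, lat 15.75.
Field: lon ⌊100.54/20⌋ = 5 → F; lat ⌊15.75/10⌋ = 1 → B.
Square: lon ⌊0.54/2⌋ = 0; lat ⌊5.75/1⌋ = 5.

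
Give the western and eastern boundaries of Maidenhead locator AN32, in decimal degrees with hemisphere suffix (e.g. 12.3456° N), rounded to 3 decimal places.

174.000° W, 172.000° W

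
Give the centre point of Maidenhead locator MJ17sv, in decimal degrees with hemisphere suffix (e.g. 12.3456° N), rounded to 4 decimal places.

7.8958° N, 63.5417° E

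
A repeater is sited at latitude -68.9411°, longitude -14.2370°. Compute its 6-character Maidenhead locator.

Offset from 180°W / 90°S: lon 165.7630°, lat 21.0589°.
Field (20°×10°, letters A–R): 165.7630/20 → 8 → I, 21.0589/10 → 2 → C; chars IC.
Square (2°×1°, digits 0–9): 5.7630/2 → 2, 1.0589/1 → 1; chars 21.
Subsquare (5′×2.5′, letters a–x): 1.7630/0.0833333 → 21 → v, 0.0589/0.0416667 → 1 → b; chars vb.

IC21vb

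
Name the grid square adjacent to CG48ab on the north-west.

Longitude subsquare a = 0; −1 → -1, wraps to 23 = x, carry into square.
Longitude square 4; −1 → 3.
Latitude subsquare b = 1; +1 → 2 = c.

CG38xc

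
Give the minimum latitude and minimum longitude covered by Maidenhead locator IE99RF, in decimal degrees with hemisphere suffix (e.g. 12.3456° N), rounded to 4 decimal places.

40.7917° S, 0.5833° W

Field I=8, E=4: +8·20° lon, +4·10° lat → SW at lon -20°, lat -50°.
Square 9, 9: +9·2° lon, +9·1° lat → SW at lon -2°, lat -41°.
Subsquare r=17, f=5: +17·0.0833333° lon, +5·0.0416667° lat → SW at lon -0.583333°, lat -40.7917°.
latitude 40.7917° S, longitude 0.5833° W.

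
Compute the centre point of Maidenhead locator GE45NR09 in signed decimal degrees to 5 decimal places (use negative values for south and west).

Field G=6, E=4: +6·20° lon, +4·10° lat → SW at lon -60°, lat -50°.
Square 4, 5: +4·2° lon, +5·1° lat → SW at lon -52°, lat -45°.
Subsquare n=13, r=17: +13·0.0833333° lon, +17·0.0416667° lat → SW at lon -50.9167°, lat -44.2917°.
Extended square 0, 9: +0·0.00833333° lon, +9·0.00416667° lat → SW at lon -50.9167°, lat -44.2542°.
Cell spans 0.00833333° lon × 0.00416667° lat. Centre is SW corner plus half of each.
latitude -44.25208, longitude -50.91250.

-44.25208, -50.91250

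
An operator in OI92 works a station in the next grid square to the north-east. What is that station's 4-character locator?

Longitude square 9; +1 → 10, wraps to 0, carry into field.
Longitude field O = 14; +1 → 15 = P.
Latitude square 2; +1 → 3.

PI03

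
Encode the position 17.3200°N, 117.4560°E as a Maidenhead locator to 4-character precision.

OK87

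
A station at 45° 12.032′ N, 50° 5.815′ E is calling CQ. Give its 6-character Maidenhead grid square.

Offset from 180°W / 90°S: lon 230.0969°, lat 135.2005°.
Field: lon ⌊230.0969/20⌋ = 11 → L; lat ⌊135.2005/10⌋ = 13 → N.
Square: lon ⌊10.0969/2⌋ = 5; lat ⌊5.2005/1⌋ = 5.
Subsquare: lon ⌊0.0969/0.0833333⌋ = 1 → b; lat ⌊0.2005/0.0416667⌋ = 4 → e.

LN55be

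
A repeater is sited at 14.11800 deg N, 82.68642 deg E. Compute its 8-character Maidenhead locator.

NK14ic28

Shift to the Maidenhead origin (180°W, 90°S): lon 262.68642, lat 104.11800.
Field: 262.68642/20 → 13 → N, 104.11800/10 → 10 → K; chars NK.
Square: 2.68642/2 → 1, 4.11800/1 → 4; chars 14.
Subsquare: 0.68642/0.0833333 → 8 → i, 0.11800/0.0416667 → 2 → c; chars ic.
Extended square: 0.01975/0.00833333 → 2, 0.03467/0.00416667 → 8; chars 28.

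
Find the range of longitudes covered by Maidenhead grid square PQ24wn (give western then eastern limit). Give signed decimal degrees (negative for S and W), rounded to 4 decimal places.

Field P=15, Q=16: +15·20° lon, +16·10° lat → SW at lon 120°, lat 70°.
Square 2, 4: +2·2° lon, +4·1° lat → SW at lon 124°, lat 74°.
Subsquare w=22, n=13: +22·0.0833333° lon, +13·0.0416667° lat → SW at lon 125.833°, lat 74.5417°.
Cell spans 0.0833333° lon × 0.0416667° lat.
west 125.8333, east 125.9167.

125.8333, 125.9167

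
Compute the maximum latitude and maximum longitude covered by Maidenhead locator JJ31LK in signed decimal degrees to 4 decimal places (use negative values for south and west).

Field J=9, J=9: +9·20° lon, +9·10° lat → SW at lon 0°, lat 0°.
Square 3, 1: +3·2° lon, +1·1° lat → SW at lon 6°, lat 1°.
Subsquare l=11, k=10: +11·0.0833333° lon, +10·0.0416667° lat → SW at lon 6.91667°, lat 1.41667°.
Cell spans 0.0833333° lon × 0.0416667° lat. NE corner is SW corner plus one full cell.
latitude 1.4583, longitude 7.0000.

1.4583, 7.0000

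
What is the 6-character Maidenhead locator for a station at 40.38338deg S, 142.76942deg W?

BE89oo

Offset from 180°W / 90°S: lon 37.2306°, lat 49.6166°.
Field: lon ⌊37.2306/20⌋ = 1 → B; lat ⌊49.6166/10⌋ = 4 → E.
Square: lon ⌊17.2306/2⌋ = 8; lat ⌊9.6166/1⌋ = 9.
Subsquare: lon ⌊1.2306/0.0833333⌋ = 14 → o; lat ⌊0.6166/0.0416667⌋ = 14 → o.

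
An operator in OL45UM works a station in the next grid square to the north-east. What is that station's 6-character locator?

Longitude subsquare u = 20; +1 → 21 = v.
Latitude subsquare m = 12; +1 → 13 = n.

OL45vn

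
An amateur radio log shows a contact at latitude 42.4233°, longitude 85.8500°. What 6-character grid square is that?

NN22wk

Offset from 180°W / 90°S: lon 265.8500°, lat 132.4233°.
Field: lon ⌊265.8500/20⌋ = 13 → N; lat ⌊132.4233/10⌋ = 13 → N.
Square: lon ⌊5.8500/2⌋ = 2; lat ⌊2.4233/1⌋ = 2.
Subsquare: lon ⌊1.8500/0.0833333⌋ = 22 → w; lat ⌊0.4233/0.0416667⌋ = 10 → k.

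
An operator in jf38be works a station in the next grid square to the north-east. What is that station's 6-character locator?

JF38cf

Longitude subsquare b = 1; +1 → 2 = c.
Latitude subsquare e = 4; +1 → 5 = f.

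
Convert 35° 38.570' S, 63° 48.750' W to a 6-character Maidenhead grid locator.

FF84ci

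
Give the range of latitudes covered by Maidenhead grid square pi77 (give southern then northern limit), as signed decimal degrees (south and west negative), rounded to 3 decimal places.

Field P=15, I=8: +15·20° lon, +8·10° lat → SW at lon 120°, lat -10°.
Square 7, 7: +7·2° lon, +7·1° lat → SW at lon 134°, lat -3°.
Cell spans 2° lon × 1° lat.
south -3.000, north -2.000.

-3.000, -2.000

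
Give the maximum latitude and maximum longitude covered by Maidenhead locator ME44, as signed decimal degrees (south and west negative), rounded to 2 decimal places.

-45.00, 70.00

Field M=12, E=4: +12·20° lon, +4·10° lat → SW at lon 60°, lat -50°.
Square 4, 4: +4·2° lon, +4·1° lat → SW at lon 68°, lat -46°.
Cell spans 2° lon × 1° lat. NE corner is SW corner plus one full cell.
latitude -45.00, longitude 70.00.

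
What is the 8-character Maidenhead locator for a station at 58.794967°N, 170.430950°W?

AO48st80

Add 180° to longitude and 90° to latitude: 9.56905, 148.79497.
Field: 9.56905/20 → 0 → A, 148.79497/10 → 14 → O; chars AO.
Square: 9.56905/2 → 4, 8.79497/1 → 8; chars 48.
Subsquare: 1.56905/0.0833333 → 18 → s, 0.79497/0.0416667 → 19 → t; chars st.
Extended square: 0.06905/0.00833333 → 8, 0.00330/0.00416667 → 0; chars 80.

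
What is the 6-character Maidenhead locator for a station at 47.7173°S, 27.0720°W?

HE62lg

Offset from 180°W / 90°S: lon 152.9280°, lat 42.2827°.
Field: 152.9280/20 → 7 → H, 42.2827/10 → 4 → E; chars HE.
Square: 12.9280/2 → 6, 2.2827/1 → 2; chars 62.
Subsquare: 0.9280/0.0833333 → 11 → l, 0.2827/0.0416667 → 6 → g; chars lg.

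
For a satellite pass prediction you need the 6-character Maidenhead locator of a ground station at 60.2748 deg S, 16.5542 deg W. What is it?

IC19rr

Shift to the Maidenhead origin (180°W, 90°S): lon 163.4458, lat 29.7252.
Field: lon ⌊163.4458/20⌋ = 8 → I; lat ⌊29.7252/10⌋ = 2 → C.
Square: lon ⌊3.4458/2⌋ = 1; lat ⌊9.7252/1⌋ = 9.
Subsquare: lon ⌊1.4458/0.0833333⌋ = 17 → r; lat ⌊0.7252/0.0416667⌋ = 17 → r.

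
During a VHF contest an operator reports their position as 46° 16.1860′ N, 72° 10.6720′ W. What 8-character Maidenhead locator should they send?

FN36vg84

Offset from 180°W / 90°S: lon 107.82213°, lat 136.26977°.
Field: lon ⌊107.82213/20⌋ = 5 → F; lat ⌊136.26977/10⌋ = 13 → N.
Square: lon ⌊7.82213/2⌋ = 3; lat ⌊6.26977/1⌋ = 6.
Subsquare: lon ⌊1.82213/0.0833333⌋ = 21 → v; lat ⌊0.26977/0.0416667⌋ = 6 → g.
Extended square: lon ⌊0.07213/0.00833333⌋ = 8; lat ⌊0.01977/0.00416667⌋ = 4.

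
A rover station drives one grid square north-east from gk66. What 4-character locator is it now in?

Longitude square 6; +1 → 7.
Latitude square 6; +1 → 7.

GK77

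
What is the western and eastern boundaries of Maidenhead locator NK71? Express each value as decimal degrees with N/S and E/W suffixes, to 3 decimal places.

94.000° E, 96.000° E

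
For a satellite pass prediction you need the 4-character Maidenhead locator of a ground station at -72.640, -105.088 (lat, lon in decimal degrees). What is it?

Offset from 180°W / 90°S: lon 74.91°, lat 17.36°.
Field: 74.91/20 → 3 → D, 17.36/10 → 1 → B; chars DB.
Square: 14.91/2 → 7, 7.36/1 → 7; chars 77.

DB77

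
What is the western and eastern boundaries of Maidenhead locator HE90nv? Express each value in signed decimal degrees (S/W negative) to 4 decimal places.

-20.9167, -20.8333

Field H=7, E=4: +7·20° lon, +4·10° lat → SW at lon -40°, lat -50°.
Square 9, 0: +9·2° lon, +0·1° lat → SW at lon -22°, lat -50°.
Subsquare n=13, v=21: +13·0.0833333° lon, +21·0.0416667° lat → SW at lon -20.9167°, lat -49.125°.
Cell spans 0.0833333° lon × 0.0416667° lat.
west -20.9167, east -20.8333.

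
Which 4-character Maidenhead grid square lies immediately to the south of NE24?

NE23

Latitude square 4; −1 → 3.
The longitude characters are unchanged.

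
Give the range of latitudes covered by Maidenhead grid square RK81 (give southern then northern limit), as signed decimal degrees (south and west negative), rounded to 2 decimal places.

11.00, 12.00

Field R=17, K=10: +17·20° lon, +10·10° lat → SW at lon 160°, lat 10°.
Square 8, 1: +8·2° lon, +1·1° lat → SW at lon 176°, lat 11°.
Cell spans 2° lon × 1° lat.
south 11.00, north 12.00.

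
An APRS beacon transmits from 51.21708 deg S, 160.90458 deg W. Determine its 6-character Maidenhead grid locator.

Shift to the Maidenhead origin (180°W, 90°S): lon 19.0954, lat 38.7829.
Field: lon ⌊19.0954/20⌋ = 0 → A; lat ⌊38.7829/10⌋ = 3 → D.
Square: lon ⌊19.0954/2⌋ = 9; lat ⌊8.7829/1⌋ = 8.
Subsquare: lon ⌊1.0954/0.0833333⌋ = 13 → n; lat ⌊0.7829/0.0416667⌋ = 18 → s.

AD98ns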